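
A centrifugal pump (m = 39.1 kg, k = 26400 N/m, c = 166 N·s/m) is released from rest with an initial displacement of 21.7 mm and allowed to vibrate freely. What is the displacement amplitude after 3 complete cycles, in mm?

4.63 mm

ζ = c/(2√(km)) = 166/(2√(26400 × 39.1)) = 166/2032 = 0.08169.
Logarithmic decrement δ = 2πζ/√(1 − ζ²) = 2π × 0.08169/√(1 − 0.00667) = 0.5150.
After n cycles, x_n/x₀ = e^(−nδ), so x_3 = 21.7 × e^(−3 × 0.5150) = 21.7 × 0.2133 = 4.629 mm.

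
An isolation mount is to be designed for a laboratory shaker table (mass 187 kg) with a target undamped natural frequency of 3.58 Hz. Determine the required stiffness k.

94600 N/m

ω_n = 2πf_n = 2π × 3.58 = 22.49 rad/s.
k = m·ω_n² = 187 × 22.49² = 187 × 506.0 = 94620 N/m.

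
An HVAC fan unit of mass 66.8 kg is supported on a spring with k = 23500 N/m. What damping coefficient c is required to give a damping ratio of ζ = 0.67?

1680 N·s/m

c_c = 2√(k·m) = 2√(23500 × 66.8) = 2506 N·s/m.
c = ζ·c_c = 0.67 × 2506 = 1679 N·s/m.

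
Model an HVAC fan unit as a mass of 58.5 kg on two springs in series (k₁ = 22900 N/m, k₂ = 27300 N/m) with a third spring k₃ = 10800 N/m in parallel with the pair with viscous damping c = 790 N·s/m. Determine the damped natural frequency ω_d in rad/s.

Series pair: k_s = k₁k₂/(k₁+k₂) = (22900)(27300)/(22900 + 27300) = 12450 N/m. In parallel with k₃: k_eq = 12450 + 10800 = 23250 N/m.
ω_n = √(k_eq/m) = √(23250/58.5) = 19.94 rad/s.
Critical damping c_c = 2√(k_eq·m) = 2√(23250 × 58.5) = 2333 N·s/m, so ζ = c/c_c = 790/2333 = 0.3387.
ω_d = ω_n√(1 − ζ²) = 19.94 × √(1 − 0.115) = 18.76 rad/s.

18.8 rad/s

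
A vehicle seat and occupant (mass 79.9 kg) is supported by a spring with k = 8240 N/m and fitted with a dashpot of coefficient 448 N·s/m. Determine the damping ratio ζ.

0.276

ω_n = √(k/m) = √(8240/79.9) = 10.16 rad/s.
Critical damping c_c = 2√(k·m) = 2√(8240 × 79.9) = 1623 N·s/m, so ζ = c/c_c = 448/1623 = 0.2761.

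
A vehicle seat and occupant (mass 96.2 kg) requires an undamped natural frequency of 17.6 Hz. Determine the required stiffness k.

1180000 N/m

ω_n = 2πf_n = 2π × 17.6 = 110.6 rad/s.
k = m·ω_n² = 96.2 × 110.6² = 96.2 × 12230 = 1176000 N/m.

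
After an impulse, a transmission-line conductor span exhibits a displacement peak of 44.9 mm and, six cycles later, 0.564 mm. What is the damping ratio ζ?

Logarithmic decrement δ = (1/n)·ln(x₀/x_n) = (1/6)·ln(44.9/0.564) = (1/6)·ln(79.61) = 0.7295.
ζ = δ/√(4π² + δ²) = 0.7295/√(39.48 + 0.532) = 0.7295/6.325 = 0.1153.

0.115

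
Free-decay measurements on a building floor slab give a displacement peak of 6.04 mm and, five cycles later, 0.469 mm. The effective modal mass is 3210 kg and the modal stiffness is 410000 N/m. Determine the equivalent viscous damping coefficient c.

Logarithmic decrement δ = (1/n)·ln(x₀/x_n) = (1/5)·ln(6.04/0.469) = (1/5)·ln(12.88) = 0.5111.
ζ = δ/√(4π² + δ²) = 0.5111/√(39.48 + 0.261) = 0.5111/6.304 = 0.08108.
c = ζ · 2√(km) = 0.08108 × 2√(410000 × 3210) = 0.08108 × 72560 = 5883 N·s/m.

5880 N·s/m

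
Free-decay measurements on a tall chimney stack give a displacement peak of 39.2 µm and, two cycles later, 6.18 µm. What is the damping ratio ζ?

0.145

Logarithmic decrement δ = (1/n)·ln(x₀/x_n) = (1/2)·ln(39.2/6.18) = (1/2)·ln(6.343) = 0.9237.
ζ = δ/√(4π² + δ²) = 0.9237/√(39.48 + 0.853) = 0.9237/6.351 = 0.1454.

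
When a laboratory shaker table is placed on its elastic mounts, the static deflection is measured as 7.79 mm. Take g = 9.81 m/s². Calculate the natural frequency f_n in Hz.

ω_n = √(g/δ_st) = √(9.81/0.00779) = √1259 = 35.49 rad/s.
f_n = ω_n/(2π) = 35.49/6.283 = 5.648 Hz.

5.65 Hz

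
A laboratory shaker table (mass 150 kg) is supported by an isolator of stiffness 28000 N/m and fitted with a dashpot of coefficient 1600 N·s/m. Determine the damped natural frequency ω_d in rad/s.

ω_n = √(k/m) = √(28000/150) = 13.66 rad/s.
Critical damping c_c = 2√(k·m) = 2√(28000 × 150) = 4099 N·s/m, so ζ = c/c_c = 1600/4099 = 0.3904.
ω_d = ω_n√(1 − ζ²) = 13.66 × √(1 − 0.152) = 12.58 rad/s.

12.6 rad/s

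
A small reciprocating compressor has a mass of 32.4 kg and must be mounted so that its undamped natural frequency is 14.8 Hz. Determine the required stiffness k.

280000 N/m

ω_n = 2πf_n = 2π × 14.8 = 92.99 rad/s.
k = m·ω_n² = 32.4 × 92.99² = 32.4 × 8647 = 280200 N/m.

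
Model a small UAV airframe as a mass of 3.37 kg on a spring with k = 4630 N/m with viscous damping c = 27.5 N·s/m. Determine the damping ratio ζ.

0.110

ω_n = √(k/m) = √(4630/3.37) = 37.07 rad/s.
Critical damping c_c = 2√(k·m) = 2√(4630 × 3.37) = 249.8 N·s/m, so ζ = c/c_c = 27.5/249.8 = 0.1101.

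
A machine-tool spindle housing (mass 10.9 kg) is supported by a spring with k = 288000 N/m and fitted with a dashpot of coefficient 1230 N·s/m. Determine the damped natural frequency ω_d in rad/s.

ω_n = √(k/m) = √(288000/10.9) = 162.5 rad/s.
Critical damping c_c = 2√(k·m) = 2√(288000 × 10.9) = 3544 N·s/m, so ζ = c/c_c = 1230/3544 = 0.3471.
ω_d = ω_n√(1 − ζ²) = 162.5 × √(1 − 0.120) = 152.4 rad/s.

152 rad/s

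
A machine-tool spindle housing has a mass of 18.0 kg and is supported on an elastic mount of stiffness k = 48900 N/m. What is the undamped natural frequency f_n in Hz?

8.30 Hz

ω_n = √(k/m) = √(48900/18.0) = √2717 = 52.12 rad/s.
f_n = ω_n/(2π) = 52.12/6.283 = 8.295 Hz.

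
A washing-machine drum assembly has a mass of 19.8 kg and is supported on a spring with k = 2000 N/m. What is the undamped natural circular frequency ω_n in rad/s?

ω_n = √(k/m) = √(2000/19.8) = √101.0 = 10.05 rad/s.

10.1 rad/s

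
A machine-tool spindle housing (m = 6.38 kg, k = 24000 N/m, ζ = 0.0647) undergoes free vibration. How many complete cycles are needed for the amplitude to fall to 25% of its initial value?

Logarithmic decrement δ = 2πζ/√(1 − ζ²) = 2π × 0.06470/√(1 − 0.00419) = 0.4074.
x_n/x₀ = e^(−nδ) ≤ 0.25; take ln: n ≥ ln(1/0.25)/δ = 1.386/0.4074 = 3.403.
So 4 complete cycles are required.

4 cycles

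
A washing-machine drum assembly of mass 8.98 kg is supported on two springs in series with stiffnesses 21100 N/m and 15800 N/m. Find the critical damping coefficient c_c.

570 N·s/m

Series springs: 1/k_eq = 1/21100 + 1/15800 = 0.0001107, so k_eq = 9035 N/m.
c_c = 2√(k_eq·m) = 2√(9035 × 8.98) = 2 × 284.8 = 569.7 N·s/m.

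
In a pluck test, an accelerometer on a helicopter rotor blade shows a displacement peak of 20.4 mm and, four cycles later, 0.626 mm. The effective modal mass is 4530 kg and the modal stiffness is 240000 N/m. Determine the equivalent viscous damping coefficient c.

9050 N·s/m

Logarithmic decrement δ = (1/n)·ln(x₀/x_n) = (1/4)·ln(20.4/0.626) = (1/4)·ln(32.59) = 0.8710.
ζ = δ/√(4π² + δ²) = 0.8710/√(39.48 + 0.759) = 0.8710/6.343 = 0.1373.
c = ζ · 2√(km) = 0.1373 × 2√(240000 × 4530) = 0.1373 × 65950 = 9055 N·s/m.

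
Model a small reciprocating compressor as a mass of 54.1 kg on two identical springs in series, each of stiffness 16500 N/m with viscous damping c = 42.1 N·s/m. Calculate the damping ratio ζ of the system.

0.0315

Series springs: 1/k_eq = 2/16500, so k_eq = 16500/2 = 8250 N/m.
ω_n = √(k_eq/m) = √(8250/54.1) = 12.35 rad/s.
Critical damping c_c = 2√(k_eq·m) = 2√(8250 × 54.1) = 1336 N·s/m, so ζ = c/c_c = 42.1/1336 = 0.03151.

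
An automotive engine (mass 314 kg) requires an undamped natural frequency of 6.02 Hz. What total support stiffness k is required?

ω_n = 2πf_n = 2π × 6.02 = 37.82 rad/s.
k = m·ω_n² = 314 × 37.82² = 314 × 1431 = 449200 N/m.

449000 N/m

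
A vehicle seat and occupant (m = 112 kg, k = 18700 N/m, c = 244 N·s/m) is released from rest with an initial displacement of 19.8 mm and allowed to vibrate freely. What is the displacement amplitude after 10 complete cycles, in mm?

ζ = c/(2√(km)) = 244/(2√(18700 × 112)) = 244/2894 = 0.08430.
Logarithmic decrement δ = 2πζ/√(1 − ζ²) = 2π × 0.08430/√(1 − 0.00711) = 0.5316.
After n cycles, x_n/x₀ = e^(−nδ), so x_10 = 19.8 × e^(−10 × 0.5316) = 19.8 × 0.004914 = 0.09730 mm.

0.0973 mm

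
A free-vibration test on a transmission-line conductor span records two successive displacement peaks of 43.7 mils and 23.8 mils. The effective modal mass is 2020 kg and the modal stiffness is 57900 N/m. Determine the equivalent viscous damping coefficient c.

2080 N·s/m

Logarithmic decrement δ = (1/n)·ln(x₀/x_n) = (1/1)·ln(43.7/23.8) = (1/1)·ln(1.836) = 0.6077.
ζ = δ/√(4π² + δ²) = 0.6077/√(39.48 + 0.369) = 0.6077/6.313 = 0.09626.
c = ζ · 2√(km) = 0.09626 × 2√(57900 × 2020) = 0.09626 × 21630 = 2082 N·s/m.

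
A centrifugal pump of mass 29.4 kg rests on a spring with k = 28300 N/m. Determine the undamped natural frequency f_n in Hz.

4.94 Hz

ω_n = √(k/m) = √(28300/29.4) = √962.6 = 31.03 rad/s.
f_n = ω_n/(2π) = 31.03/6.283 = 4.938 Hz.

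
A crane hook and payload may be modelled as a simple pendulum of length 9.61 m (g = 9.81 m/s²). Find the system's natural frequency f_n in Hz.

0.161 Hz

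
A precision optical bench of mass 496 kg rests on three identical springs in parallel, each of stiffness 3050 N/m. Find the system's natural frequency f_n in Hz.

Parallel springs add: k_eq = 3 × 3050 = 9150 N/m.
ω_n = √(k_eq/m) = √(9150/496) = √18.45 = 4.295 rad/s.
f_n = ω_n/(2π) = 4.295/6.283 = 0.6836 Hz.

0.684 Hz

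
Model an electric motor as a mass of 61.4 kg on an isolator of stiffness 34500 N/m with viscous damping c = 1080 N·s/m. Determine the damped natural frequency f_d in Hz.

3.50 Hz

ω_n = √(k/m) = √(34500/61.4) = 23.70 rad/s.
Critical damping c_c = 2√(k·m) = 2√(34500 × 61.4) = 2911 N·s/m, so ζ = c/c_c = 1080/2911 = 0.3710.
ω_d = ω_n√(1 − ζ²) = 23.70 × √(1 − 0.138) = 22.01 rad/s.
f_d = ω_d/(2π) = 3.503 Hz.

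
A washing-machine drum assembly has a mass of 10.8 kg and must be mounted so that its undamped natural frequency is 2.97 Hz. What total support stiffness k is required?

ω_n = 2πf_n = 2π × 2.97 = 18.66 rad/s.
k = m·ω_n² = 10.8 × 18.66² = 10.8 × 348.2 = 3761 N/m.

3760 N/m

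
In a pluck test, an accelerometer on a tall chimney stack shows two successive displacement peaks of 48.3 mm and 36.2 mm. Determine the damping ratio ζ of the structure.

0.0458

Logarithmic decrement δ = (1/n)·ln(x₀/x_n) = (1/1)·ln(48.3/36.2) = (1/1)·ln(1.334) = 0.2884.
ζ = δ/√(4π² + δ²) = 0.2884/√(39.48 + 0.0832) = 0.2884/6.290 = 0.04585.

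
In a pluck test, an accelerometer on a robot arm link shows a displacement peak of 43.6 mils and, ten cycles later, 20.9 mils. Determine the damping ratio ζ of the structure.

Logarithmic decrement δ = (1/n)·ln(x₀/x_n) = (1/10)·ln(43.6/20.9) = (1/10)·ln(2.086) = 0.07353.
ζ = δ/√(4π² + δ²) = 0.07353/√(39.48 + 0.00541) = 0.07353/6.284 = 0.01170.

0.0117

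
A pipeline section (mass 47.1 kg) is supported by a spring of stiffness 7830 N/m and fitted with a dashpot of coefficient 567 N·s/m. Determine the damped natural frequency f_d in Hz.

ω_n = √(k/m) = √(7830/47.1) = 12.89 rad/s.
Critical damping c_c = 2√(k·m) = 2√(7830 × 47.1) = 1215 N·s/m, so ζ = c/c_c = 567/1215 = 0.4668.
ω_d = ω_n√(1 − ζ²) = 12.89 × √(1 − 0.218) = 11.40 rad/s.
f_d = ω_d/(2π) = 1.815 Hz.

1.81 Hz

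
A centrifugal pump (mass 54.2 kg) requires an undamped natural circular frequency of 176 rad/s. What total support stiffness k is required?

k = m·ω_n² = 54.2 × 176.0² = 54.2 × 30980 = 1679000 N/m.

1680000 N/m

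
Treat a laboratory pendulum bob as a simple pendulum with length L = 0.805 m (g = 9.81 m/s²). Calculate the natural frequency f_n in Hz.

0.556 Hz

For a simple pendulum ω_n = √(g/L) = √(9.81/0.805) = √12.19 = 3.491 rad/s.
f_n = ω_n/(2π) = 3.491/6.283 = 0.5556 Hz.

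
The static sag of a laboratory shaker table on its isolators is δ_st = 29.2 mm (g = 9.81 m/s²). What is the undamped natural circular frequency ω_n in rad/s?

18.3 rad/s

ω_n = √(g/δ_st) = √(9.81/0.0292) = √336.0 = 18.33 rad/s.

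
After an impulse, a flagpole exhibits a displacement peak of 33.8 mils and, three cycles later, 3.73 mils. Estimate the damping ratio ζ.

0.116

Logarithmic decrement δ = (1/n)·ln(x₀/x_n) = (1/3)·ln(33.8/3.73) = (1/3)·ln(9.062) = 0.7347.
ζ = δ/√(4π² + δ²) = 0.7347/√(39.48 + 0.540) = 0.7347/6.326 = 0.1161.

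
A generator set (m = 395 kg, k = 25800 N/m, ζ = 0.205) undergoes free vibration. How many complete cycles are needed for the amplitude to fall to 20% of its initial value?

2 cycles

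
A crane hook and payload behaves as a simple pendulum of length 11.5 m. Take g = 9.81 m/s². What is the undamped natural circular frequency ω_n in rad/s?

0.924 rad/s

For a simple pendulum ω_n = √(g/L) = √(9.81/11.5) = √0.8530 = 0.9236 rad/s.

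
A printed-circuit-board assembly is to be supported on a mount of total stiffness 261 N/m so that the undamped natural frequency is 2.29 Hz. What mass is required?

1.26 kg

ω_n = 2πf_n = 2π × 2.29 = 14.39 rad/s.
m = k/ω_n² = 261/14.39² = 261/207.0 = 1.261 kg.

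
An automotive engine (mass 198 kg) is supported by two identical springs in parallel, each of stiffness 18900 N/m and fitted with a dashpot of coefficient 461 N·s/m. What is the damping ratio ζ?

Parallel springs add: k_eq = 2 × 18900 = 37800 N/m.
ω_n = √(k_eq/m) = √(37800/198) = 13.82 rad/s.
Critical damping c_c = 2√(k_eq·m) = 2√(37800 × 198) = 5472 N·s/m, so ζ = c/c_c = 461/5472 = 0.08425.

0.0843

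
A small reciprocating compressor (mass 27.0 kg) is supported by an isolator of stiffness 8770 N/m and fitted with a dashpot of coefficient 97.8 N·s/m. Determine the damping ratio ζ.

0.100

ω_n = √(k/m) = √(8770/27.0) = 18.02 rad/s.
Critical damping c_c = 2√(k·m) = 2√(8770 × 27.0) = 973.2 N·s/m, so ζ = c/c_c = 97.8/973.2 = 0.1005.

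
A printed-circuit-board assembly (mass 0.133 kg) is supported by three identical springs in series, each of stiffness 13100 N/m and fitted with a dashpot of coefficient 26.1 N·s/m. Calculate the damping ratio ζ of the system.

0.542

Series springs: 1/k_eq = 3/13100, so k_eq = 13100/3 = 4367 N/m.
ω_n = √(k_eq/m) = √(4367/0.133) = 181.2 rad/s.
Critical damping c_c = 2√(k_eq·m) = 2√(4367 × 0.133) = 48.20 N·s/m, so ζ = c/c_c = 26.1/48.20 = 0.5415.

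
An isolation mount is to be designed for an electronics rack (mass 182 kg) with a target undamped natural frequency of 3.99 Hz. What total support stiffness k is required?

114000 N/m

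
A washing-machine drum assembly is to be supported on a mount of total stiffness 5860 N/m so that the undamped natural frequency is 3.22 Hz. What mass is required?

ω_n = 2πf_n = 2π × 3.22 = 20.23 rad/s.
m = k/ω_n² = 5860/20.23² = 5860/409.3 = 14.32 kg.

14.3 kg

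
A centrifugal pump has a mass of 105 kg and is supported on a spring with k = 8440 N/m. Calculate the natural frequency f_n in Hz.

1.43 Hz

ω_n = √(k/m) = √(8440/105) = √80.38 = 8.966 rad/s.
f_n = ω_n/(2π) = 8.966/6.283 = 1.427 Hz.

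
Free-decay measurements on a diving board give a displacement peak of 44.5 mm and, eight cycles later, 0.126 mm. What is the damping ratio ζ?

Logarithmic decrement δ = (1/n)·ln(x₀/x_n) = (1/8)·ln(44.5/0.126) = (1/8)·ln(353.2) = 0.7334.
ζ = δ/√(4π² + δ²) = 0.7334/√(39.48 + 0.538) = 0.7334/6.326 = 0.1159.

0.116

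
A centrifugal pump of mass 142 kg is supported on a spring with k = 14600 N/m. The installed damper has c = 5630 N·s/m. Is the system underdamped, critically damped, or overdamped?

overdamped

c_c = 2√(k·m) = 2880 N·s/m; ζ = c/c_c = 5630/2880 = 1.96.
Since ζ > 1 the system is overdamped.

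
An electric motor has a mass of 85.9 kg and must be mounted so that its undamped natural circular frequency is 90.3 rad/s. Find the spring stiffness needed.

k = m·ω_n² = 85.9 × 90.30² = 85.9 × 8154 = 700400 N/m.

700000 N/m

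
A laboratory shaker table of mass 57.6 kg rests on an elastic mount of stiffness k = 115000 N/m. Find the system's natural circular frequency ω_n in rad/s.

ω_n = √(k/m) = √(115000/57.6) = √1997 = 44.68 rad/s.

44.7 rad/s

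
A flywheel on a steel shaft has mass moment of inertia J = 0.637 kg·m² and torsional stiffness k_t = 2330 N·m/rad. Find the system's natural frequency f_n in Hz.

9.63 Hz

ω_n = √(k_t/J) = √(2330/0.637) = √3658 = 60.48 rad/s.
f_n = ω_n/(2π) = 60.48/6.283 = 9.626 Hz.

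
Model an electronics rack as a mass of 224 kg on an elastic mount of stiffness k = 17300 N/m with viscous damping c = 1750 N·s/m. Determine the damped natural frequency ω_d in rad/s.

7.87 rad/s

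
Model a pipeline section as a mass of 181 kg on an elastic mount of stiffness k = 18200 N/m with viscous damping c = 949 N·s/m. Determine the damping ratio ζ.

0.261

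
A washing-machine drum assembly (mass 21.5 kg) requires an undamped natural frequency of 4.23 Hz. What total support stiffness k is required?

15200 N/m

ω_n = 2πf_n = 2π × 4.23 = 26.58 rad/s.
k = m·ω_n² = 21.5 × 26.58² = 21.5 × 706.4 = 15190 N/m.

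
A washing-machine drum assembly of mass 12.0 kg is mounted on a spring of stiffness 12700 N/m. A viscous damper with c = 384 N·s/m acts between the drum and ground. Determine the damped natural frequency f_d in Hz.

ω_n = √(k/m) = √(12700/12.0) = 32.53 rad/s.
Critical damping c_c = 2√(k·m) = 2√(12700 × 12.0) = 780.8 N·s/m, so ζ = c/c_c = 384/780.8 = 0.4918.
ω_d = ω_n√(1 − ζ²) = 32.53 × √(1 − 0.242) = 28.33 rad/s.
f_d = ω_d/(2π) = 4.508 Hz.

4.51 Hz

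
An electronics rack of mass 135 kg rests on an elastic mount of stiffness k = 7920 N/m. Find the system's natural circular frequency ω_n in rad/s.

ω_n = √(k/m) = √(7920/135) = √58.67 = 7.659 rad/s.

7.66 rad/s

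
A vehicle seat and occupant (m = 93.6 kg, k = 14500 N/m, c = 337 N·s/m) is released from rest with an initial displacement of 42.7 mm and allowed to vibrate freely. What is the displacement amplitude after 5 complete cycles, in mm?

ζ = c/(2√(km)) = 337/(2√(14500 × 93.6)) = 337/2330 = 0.1446.
Logarithmic decrement δ = 2πζ/√(1 − ζ²) = 2π × 0.1446/√(1 − 0.0209) = 0.9184.
After n cycles, x_n/x₀ = e^(−nδ), so x_5 = 42.7 × e^(−5 × 0.9184) = 42.7 × 0.01013 = 0.4326 mm.

0.433 mm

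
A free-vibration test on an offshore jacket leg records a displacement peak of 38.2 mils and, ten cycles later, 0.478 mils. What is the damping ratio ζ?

Logarithmic decrement δ = (1/n)·ln(x₀/x_n) = (1/10)·ln(38.2/0.478) = (1/10)·ln(79.92) = 0.4381.
ζ = δ/√(4π² + δ²) = 0.4381/√(39.48 + 0.192) = 0.4381/6.298 = 0.06956.

0.0696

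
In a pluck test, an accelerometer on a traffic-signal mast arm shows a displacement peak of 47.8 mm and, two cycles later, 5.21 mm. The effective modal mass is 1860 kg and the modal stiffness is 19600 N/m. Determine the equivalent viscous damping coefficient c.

Logarithmic decrement δ = (1/n)·ln(x₀/x_n) = (1/2)·ln(47.8/5.21) = (1/2)·ln(9.175) = 1.108.
ζ = δ/√(4π² + δ²) = 1.108/√(39.48 + 1.23) = 1.108/6.380 = 0.1737.
c = ζ · 2√(km) = 0.1737 × 2√(19600 × 1860) = 0.1737 × 12080 = 2098 N·s/m.

2100 N·s/m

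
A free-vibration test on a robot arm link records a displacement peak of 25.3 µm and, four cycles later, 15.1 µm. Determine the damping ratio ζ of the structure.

Logarithmic decrement δ = (1/n)·ln(x₀/x_n) = (1/4)·ln(25.3/15.1) = (1/4)·ln(1.675) = 0.1290.
ζ = δ/√(4π² + δ²) = 0.1290/√(39.48 + 0.0166) = 0.1290/6.285 = 0.02053.

0.0205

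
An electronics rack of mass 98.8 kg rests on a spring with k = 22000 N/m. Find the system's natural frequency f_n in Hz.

2.37 Hz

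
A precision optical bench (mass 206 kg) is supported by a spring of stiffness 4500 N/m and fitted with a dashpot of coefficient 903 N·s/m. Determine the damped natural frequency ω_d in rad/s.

ω_n = √(k/m) = √(4500/206) = 4.674 rad/s.
Critical damping c_c = 2√(k·m) = 2√(4500 × 206) = 1926 N·s/m, so ζ = c/c_c = 903/1926 = 0.4689.
ω_d = ω_n√(1 − ζ²) = 4.674 × √(1 − 0.220) = 4.128 rad/s.

4.13 rad/s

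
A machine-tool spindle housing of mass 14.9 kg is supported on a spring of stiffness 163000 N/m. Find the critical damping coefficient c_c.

c_c = 2√(k·m) = 2√(163000 × 14.9) = 2 × 1558 = 3117 N·s/m.

3120 N·s/m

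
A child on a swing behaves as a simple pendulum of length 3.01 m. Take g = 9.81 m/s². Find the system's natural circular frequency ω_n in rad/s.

1.81 rad/s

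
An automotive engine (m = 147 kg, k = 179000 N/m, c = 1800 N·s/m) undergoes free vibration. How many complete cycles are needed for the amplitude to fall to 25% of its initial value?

2 cycles

ζ = c/(2√(km)) = 1800/(2√(179000 × 147)) = 1800/10260 = 0.1755.
Logarithmic decrement δ = 2πζ/√(1 − ζ²) = 2π × 0.1755/√(1 − 0.0308) = 1.120.
x_n/x₀ = e^(−nδ) ≤ 0.25; take ln: n ≥ ln(1/0.25)/δ = 1.386/1.120 = 1.238.
So 2 complete cycles are required.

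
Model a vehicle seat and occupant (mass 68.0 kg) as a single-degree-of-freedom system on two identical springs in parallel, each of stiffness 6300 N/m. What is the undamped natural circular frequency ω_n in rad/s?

13.6 rad/s

Parallel springs add: k_eq = 2 × 6300 = 12600 N/m.
ω_n = √(k_eq/m) = √(12600/68.0) = √185.3 = 13.61 rad/s.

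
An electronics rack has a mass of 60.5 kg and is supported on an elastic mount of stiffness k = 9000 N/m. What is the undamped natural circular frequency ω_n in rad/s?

12.2 rad/s

ω_n = √(k/m) = √(9000/60.5) = √148.8 = 12.20 rad/s.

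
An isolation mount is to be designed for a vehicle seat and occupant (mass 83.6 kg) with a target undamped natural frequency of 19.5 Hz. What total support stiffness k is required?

1250000 N/m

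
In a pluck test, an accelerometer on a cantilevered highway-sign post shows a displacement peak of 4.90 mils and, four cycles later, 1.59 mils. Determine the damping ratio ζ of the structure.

Logarithmic decrement δ = (1/n)·ln(x₀/x_n) = (1/4)·ln(4.90/1.59) = (1/4)·ln(3.082) = 0.2814.
ζ = δ/√(4π² + δ²) = 0.2814/√(39.48 + 0.0792) = 0.2814/6.289 = 0.04474.

0.0447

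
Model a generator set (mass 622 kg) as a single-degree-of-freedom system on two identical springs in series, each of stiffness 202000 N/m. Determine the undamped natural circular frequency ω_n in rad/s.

Series springs: 1/k_eq = 2/202000, so k_eq = 202000/2 = 101000 N/m.
ω_n = √(k_eq/m) = √(101000/622) = √162.4 = 12.74 rad/s.

12.7 rad/s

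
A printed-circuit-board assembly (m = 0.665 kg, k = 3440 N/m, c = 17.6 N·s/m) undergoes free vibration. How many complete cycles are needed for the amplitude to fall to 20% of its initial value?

ζ = c/(2√(km)) = 17.6/(2√(3440 × 0.665)) = 17.6/95.66 = 0.1840.
Logarithmic decrement δ = 2πζ/√(1 − ζ²) = 2π × 0.1840/√(1 − 0.0339) = 1.176.
x_n/x₀ = e^(−nδ) ≤ 0.2; take ln: n ≥ ln(1/0.2)/δ = 1.609/1.176 = 1.368.
So 2 complete cycles are required.

2 cycles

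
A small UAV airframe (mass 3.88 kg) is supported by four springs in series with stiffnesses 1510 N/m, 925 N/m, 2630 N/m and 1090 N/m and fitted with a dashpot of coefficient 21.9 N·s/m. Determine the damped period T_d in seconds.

0.717 s

Series springs: 1/k_eq = 1/1510 + 1/925 + 1/2630 + 1/1090 = 0.003041, so k_eq = 328.8 N/m.
ω_n = √(k_eq/m) = √(328.8/3.88) = 9.206 rad/s.
Critical damping c_c = 2√(k_eq·m) = 2√(328.8 × 3.88) = 71.44 N·s/m, so ζ = c/c_c = 21.9/71.44 = 0.3066.
ω_d = ω_n√(1 − ζ²) = 9.206 × √(1 − 0.0940) = 8.763 rad/s.
T_d = 2π/ω_d = 0.7170 s.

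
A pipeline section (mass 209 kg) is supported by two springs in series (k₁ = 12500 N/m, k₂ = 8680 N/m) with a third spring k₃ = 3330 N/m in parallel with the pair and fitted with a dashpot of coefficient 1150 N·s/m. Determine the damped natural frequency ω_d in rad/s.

5.73 rad/s

Series pair: k_s = k₁k₂/(k₁+k₂) = (12500)(8680)/(12500 + 8680) = 5123 N/m. In parallel with k₃: k_eq = 5123 + 3330 = 8453 N/m.
ω_n = √(k_eq/m) = √(8453/209) = 6.360 rad/s.
Critical damping c_c = 2√(k_eq·m) = 2√(8453 × 209) = 2658 N·s/m, so ζ = c/c_c = 1150/2658 = 0.4326.
ω_d = ω_n√(1 − ζ²) = 6.360 × √(1 − 0.187) = 5.734 rad/s.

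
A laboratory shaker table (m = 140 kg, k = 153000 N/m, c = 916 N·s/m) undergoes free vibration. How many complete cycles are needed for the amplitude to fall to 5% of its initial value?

ζ = c/(2√(km)) = 916/(2√(153000 × 140)) = 916/9256 = 0.09896.
Logarithmic decrement δ = 2πζ/√(1 − ζ²) = 2π × 0.09896/√(1 − 0.00979) = 0.6248.
x_n/x₀ = e^(−nδ) ≤ 0.05; take ln: n ≥ ln(1/0.05)/δ = 2.996/0.6248 = 4.794.
So 5 complete cycles are required.

5 cycles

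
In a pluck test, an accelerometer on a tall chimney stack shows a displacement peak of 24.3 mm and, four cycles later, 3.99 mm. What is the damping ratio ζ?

0.0717

Logarithmic decrement δ = (1/n)·ln(x₀/x_n) = (1/4)·ln(24.3/3.99) = (1/4)·ln(6.090) = 0.4517.
ζ = δ/√(4π² + δ²) = 0.4517/√(39.48 + 0.204) = 0.4517/6.299 = 0.07170.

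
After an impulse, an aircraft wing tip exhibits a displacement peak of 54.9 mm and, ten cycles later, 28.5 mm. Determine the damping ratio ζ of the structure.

0.0104

Logarithmic decrement δ = (1/n)·ln(x₀/x_n) = (1/10)·ln(54.9/28.5) = (1/10)·ln(1.926) = 0.06556.
ζ = δ/√(4π² + δ²) = 0.06556/√(39.48 + 0.00430) = 0.06556/6.284 = 0.01043.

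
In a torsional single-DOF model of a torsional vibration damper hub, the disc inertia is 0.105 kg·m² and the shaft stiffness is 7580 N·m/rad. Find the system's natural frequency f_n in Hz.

42.8 Hz

ω_n = √(k_t/J) = √(7580/0.105) = √72190 = 268.7 rad/s.
f_n = ω_n/(2π) = 268.7/6.283 = 42.76 Hz.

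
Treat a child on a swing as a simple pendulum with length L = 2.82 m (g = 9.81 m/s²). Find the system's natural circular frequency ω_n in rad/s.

For a simple pendulum ω_n = √(g/L) = √(9.81/2.82) = √3.479 = 1.865 rad/s.

1.87 rad/s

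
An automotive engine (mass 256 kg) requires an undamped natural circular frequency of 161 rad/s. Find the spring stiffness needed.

k = m·ω_n² = 256 × 161.0² = 256 × 25920 = 6636000 N/m.

6640000 N/m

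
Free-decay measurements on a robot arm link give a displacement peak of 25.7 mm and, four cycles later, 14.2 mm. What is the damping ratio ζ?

0.0236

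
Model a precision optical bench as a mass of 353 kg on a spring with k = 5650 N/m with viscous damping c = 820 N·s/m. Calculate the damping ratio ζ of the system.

ω_n = √(k/m) = √(5650/353) = 4.001 rad/s.
Critical damping c_c = 2√(k·m) = 2√(5650 × 353) = 2824 N·s/m, so ζ = c/c_c = 820/2824 = 0.2903.

0.290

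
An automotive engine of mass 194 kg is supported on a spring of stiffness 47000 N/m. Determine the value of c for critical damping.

c_c = 2√(k·m) = 2√(47000 × 194) = 2 × 3020 = 6039 N·s/m.

6040 N·s/m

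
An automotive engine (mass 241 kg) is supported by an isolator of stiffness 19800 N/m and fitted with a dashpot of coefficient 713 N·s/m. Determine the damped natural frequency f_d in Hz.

ω_n = √(k/m) = √(19800/241) = 9.064 rad/s.
Critical damping c_c = 2√(k·m) = 2√(19800 × 241) = 4369 N·s/m, so ζ = c/c_c = 713/4369 = 0.1632.
ω_d = ω_n√(1 − ζ²) = 9.064 × √(1 − 0.0266) = 8.943 rad/s.
f_d = ω_d/(2π) = 1.423 Hz.

1.42 Hz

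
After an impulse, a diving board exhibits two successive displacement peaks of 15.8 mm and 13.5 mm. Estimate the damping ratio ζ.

Logarithmic decrement δ = (1/n)·ln(x₀/x_n) = (1/1)·ln(15.8/13.5) = (1/1)·ln(1.170) = 0.1573.
ζ = δ/√(4π² + δ²) = 0.1573/√(39.48 + 0.0247) = 0.1573/6.285 = 0.02503.

0.0250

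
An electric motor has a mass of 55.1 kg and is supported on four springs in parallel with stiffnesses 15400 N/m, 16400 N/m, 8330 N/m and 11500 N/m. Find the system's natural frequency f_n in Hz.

Parallel springs add: k_eq = 15400 + 16400 + 8330 + 11500 = 51630 N/m.
ω_n = √(k_eq/m) = √(51630/55.1) = √937.0 = 30.61 rad/s.
f_n = ω_n/(2π) = 30.61/6.283 = 4.872 Hz.

4.87 Hz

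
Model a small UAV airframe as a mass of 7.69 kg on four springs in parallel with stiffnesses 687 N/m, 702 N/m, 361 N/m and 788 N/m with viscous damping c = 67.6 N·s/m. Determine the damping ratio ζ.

0.242

Parallel springs add: k_eq = 687 + 702 + 361 + 788 = 2538 N/m.
ω_n = √(k_eq/m) = √(2538/7.69) = 18.17 rad/s.
Critical damping c_c = 2√(k_eq·m) = 2√(2538 × 7.69) = 279.4 N·s/m, so ζ = c/c_c = 67.6/279.4 = 0.2419.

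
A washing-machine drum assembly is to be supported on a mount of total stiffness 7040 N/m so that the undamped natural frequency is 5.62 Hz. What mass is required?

5.65 kg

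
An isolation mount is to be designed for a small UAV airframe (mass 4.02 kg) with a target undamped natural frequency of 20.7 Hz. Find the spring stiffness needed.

68000 N/m

ω_n = 2πf_n = 2π × 20.7 = 130.1 rad/s.
k = m·ω_n² = 4.02 × 130.1² = 4.02 × 16920 = 68000 N/m.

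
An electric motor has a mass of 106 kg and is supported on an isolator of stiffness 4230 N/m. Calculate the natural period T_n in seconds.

ω_n = √(k/m) = √(4230/106) = √39.91 = 6.317 rad/s.
T_n = 2π/ω_n = 6.283/6.317 = 0.9946 s.

0.995 s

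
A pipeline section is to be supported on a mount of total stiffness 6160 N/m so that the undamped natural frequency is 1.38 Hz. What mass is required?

ω_n = 2πf_n = 2π × 1.38 = 8.671 rad/s.
m = k/ω_n² = 6160/8.671² = 6160/75.18 = 81.93 kg.

81.9 kg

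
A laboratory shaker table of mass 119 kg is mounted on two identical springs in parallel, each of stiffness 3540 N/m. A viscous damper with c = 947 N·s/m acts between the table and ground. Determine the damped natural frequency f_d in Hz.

1.05 Hz

Parallel springs add: k_eq = 2 × 3540 = 7080 N/m.
ω_n = √(k_eq/m) = √(7080/119) = 7.713 rad/s.
Critical damping c_c = 2√(k_eq·m) = 2√(7080 × 119) = 1836 N·s/m, so ζ = c/c_c = 947/1836 = 0.5159.
ω_d = ω_n√(1 − ζ²) = 7.713 × √(1 − 0.266) = 6.608 rad/s.
f_d = ω_d/(2π) = 1.052 Hz.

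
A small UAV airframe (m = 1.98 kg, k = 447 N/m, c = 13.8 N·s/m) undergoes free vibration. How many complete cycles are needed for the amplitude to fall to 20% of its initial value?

ζ = c/(2√(km)) = 13.8/(2√(447 × 1.98)) = 13.8/59.50 = 0.2319.
Logarithmic decrement δ = 2πζ/√(1 − ζ²) = 2π × 0.2319/√(1 − 0.0538) = 1.498.
x_n/x₀ = e^(−nδ) ≤ 0.2; take ln: n ≥ ln(1/0.2)/δ = 1.609/1.498 = 1.074.
So 2 complete cycles are required.

2 cycles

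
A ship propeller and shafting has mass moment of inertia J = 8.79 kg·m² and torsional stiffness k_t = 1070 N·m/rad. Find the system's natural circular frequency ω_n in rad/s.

11.0 rad/s

ω_n = √(k_t/J) = √(1070/8.79) = √121.7 = 11.03 rad/s.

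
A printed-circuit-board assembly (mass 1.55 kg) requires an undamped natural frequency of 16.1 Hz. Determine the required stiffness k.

ω_n = 2πf_n = 2π × 16.1 = 101.2 rad/s.
k = m·ω_n² = 1.55 × 101.2² = 1.55 × 10230 = 15860 N/m.

15900 N/m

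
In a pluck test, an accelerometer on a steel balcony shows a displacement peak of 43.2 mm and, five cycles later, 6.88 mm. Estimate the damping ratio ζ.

Logarithmic decrement δ = (1/n)·ln(x₀/x_n) = (1/5)·ln(43.2/6.88) = (1/5)·ln(6.279) = 0.3674.
ζ = δ/√(4π² + δ²) = 0.3674/√(39.48 + 0.135) = 0.3674/6.294 = 0.05838.

0.0584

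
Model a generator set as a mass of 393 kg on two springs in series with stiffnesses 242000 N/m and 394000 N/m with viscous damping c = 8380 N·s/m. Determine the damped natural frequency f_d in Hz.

Series springs: 1/k_eq = 1/242000 + 1/394000 = 6.670×10^-6, so k_eq = 149900 N/m.
ω_n = √(k_eq/m) = √(149900/393) = 19.53 rad/s.
Critical damping c_c = 2√(k_eq·m) = 2√(149900 × 393) = 15350 N·s/m, so ζ = c/c_c = 8380/15350 = 0.5459.
ω_d = ω_n√(1 − ζ²) = 19.53 × √(1 − 0.298) = 16.36 rad/s.
f_d = ω_d/(2π) = 2.605 Hz.

2.60 Hz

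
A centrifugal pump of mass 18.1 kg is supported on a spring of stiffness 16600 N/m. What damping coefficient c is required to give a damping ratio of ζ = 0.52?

c_c = 2√(k·m) = 2√(16600 × 18.1) = 1096 N·s/m.
c = ζ·c_c = 0.52 × 1096 = 570.1 N·s/m.

570 N·s/m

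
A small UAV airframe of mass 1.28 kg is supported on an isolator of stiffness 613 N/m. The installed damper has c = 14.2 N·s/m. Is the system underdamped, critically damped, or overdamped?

underdamped

c_c = 2√(k·m) = 56.02 N·s/m; ζ = c/c_c = 14.2/56.02 = 0.253.
Since ζ < 1 the system is underdamped.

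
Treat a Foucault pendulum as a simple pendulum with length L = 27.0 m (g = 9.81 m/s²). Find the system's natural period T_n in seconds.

10.4 s

For a simple pendulum ω_n = √(g/L) = √(9.81/27.0) = √0.3633 = 0.6028 rad/s.
T_n = 2π/ω_n = 6.283/0.6028 = 10.42 s.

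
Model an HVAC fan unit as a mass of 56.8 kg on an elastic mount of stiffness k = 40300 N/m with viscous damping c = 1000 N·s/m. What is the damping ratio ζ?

0.330

ω_n = √(k/m) = √(40300/56.8) = 26.64 rad/s.
Critical damping c_c = 2√(k·m) = 2√(40300 × 56.8) = 3026 N·s/m, so ζ = c/c_c = 1000/3026 = 0.3305.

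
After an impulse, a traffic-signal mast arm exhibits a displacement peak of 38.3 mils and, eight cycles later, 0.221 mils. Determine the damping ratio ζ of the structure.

Logarithmic decrement δ = (1/n)·ln(x₀/x_n) = (1/8)·ln(38.3/0.221) = (1/8)·ln(173.3) = 0.6444.
ζ = δ/√(4π² + δ²) = 0.6444/√(39.48 + 0.415) = 0.6444/6.316 = 0.1020.

0.102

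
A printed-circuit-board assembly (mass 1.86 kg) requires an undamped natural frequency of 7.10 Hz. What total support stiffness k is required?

ω_n = 2πf_n = 2π × 7.10 = 44.61 rad/s.
k = m·ω_n² = 1.86 × 44.61² = 1.86 × 1990 = 3702 N/m.

3700 N/m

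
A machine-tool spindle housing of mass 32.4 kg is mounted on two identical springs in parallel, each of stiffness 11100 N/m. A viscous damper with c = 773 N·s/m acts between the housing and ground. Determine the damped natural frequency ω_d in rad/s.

23.3 rad/s

Parallel springs add: k_eq = 2 × 11100 = 22200 N/m.
ω_n = √(k_eq/m) = √(22200/32.4) = 26.18 rad/s.
Critical damping c_c = 2√(k_eq·m) = 2√(22200 × 32.4) = 1696 N·s/m, so ζ = c/c_c = 773/1696 = 0.4557.
ω_d = ω_n√(1 − ζ²) = 26.18 × √(1 − 0.208) = 23.30 rad/s.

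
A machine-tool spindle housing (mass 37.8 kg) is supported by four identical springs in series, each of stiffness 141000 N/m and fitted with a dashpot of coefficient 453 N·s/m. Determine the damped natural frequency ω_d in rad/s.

29.9 rad/s

Series springs: 1/k_eq = 4/141000, so k_eq = 141000/4 = 35250 N/m.
ω_n = √(k_eq/m) = √(35250/37.8) = 30.54 rad/s.
Critical damping c_c = 2√(k_eq·m) = 2√(35250 × 37.8) = 2309 N·s/m, so ζ = c/c_c = 453/2309 = 0.1962.
ω_d = ω_n√(1 − ζ²) = 30.54 × √(1 − 0.0385) = 29.94 rad/s.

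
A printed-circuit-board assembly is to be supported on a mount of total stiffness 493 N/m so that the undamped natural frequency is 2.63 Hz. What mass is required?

1.81 kg

ω_n = 2πf_n = 2π × 2.63 = 16.52 rad/s.
m = k/ω_n² = 493/16.52² = 493/273.1 = 1.805 kg.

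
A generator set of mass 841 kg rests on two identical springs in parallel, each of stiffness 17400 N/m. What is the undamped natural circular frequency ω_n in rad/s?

Parallel springs add: k_eq = 2 × 17400 = 34800 N/m.
ω_n = √(k_eq/m) = √(34800/841) = √41.38 = 6.433 rad/s.

6.43 rad/s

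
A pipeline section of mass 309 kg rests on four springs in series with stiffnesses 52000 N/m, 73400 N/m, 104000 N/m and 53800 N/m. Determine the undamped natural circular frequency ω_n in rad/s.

7.28 rad/s

Series springs: 1/k_eq = 1/52000 + 1/73400 + 1/104000 + 1/53800 = 6.106×10^-5, so k_eq = 16380 N/m.
ω_n = √(k_eq/m) = √(16380/309) = √53.00 = 7.280 rad/s.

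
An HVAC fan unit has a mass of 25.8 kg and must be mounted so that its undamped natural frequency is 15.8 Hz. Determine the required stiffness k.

254000 N/m

ω_n = 2πf_n = 2π × 15.8 = 99.27 rad/s.
k = m·ω_n² = 25.8 × 99.27² = 25.8 × 9855 = 254300 N/m.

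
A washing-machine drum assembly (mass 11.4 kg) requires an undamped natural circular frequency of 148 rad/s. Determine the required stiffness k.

250000 N/m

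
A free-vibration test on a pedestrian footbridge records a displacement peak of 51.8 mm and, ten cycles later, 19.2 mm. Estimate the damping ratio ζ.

0.0158

Logarithmic decrement δ = (1/n)·ln(x₀/x_n) = (1/10)·ln(51.8/19.2) = (1/10)·ln(2.698) = 0.09925.
ζ = δ/√(4π² + δ²) = 0.09925/√(39.48 + 0.00985) = 0.09925/6.284 = 0.01579.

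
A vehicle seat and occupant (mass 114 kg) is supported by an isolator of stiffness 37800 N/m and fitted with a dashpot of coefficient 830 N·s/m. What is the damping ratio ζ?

0.200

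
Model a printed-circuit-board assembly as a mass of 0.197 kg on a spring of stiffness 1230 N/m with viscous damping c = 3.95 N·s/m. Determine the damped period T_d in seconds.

0.0802 s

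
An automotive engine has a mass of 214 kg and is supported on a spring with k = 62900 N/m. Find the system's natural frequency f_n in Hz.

2.73 Hz

ω_n = √(k/m) = √(62900/214) = √293.9 = 17.14 rad/s.
f_n = ω_n/(2π) = 17.14/6.283 = 2.729 Hz.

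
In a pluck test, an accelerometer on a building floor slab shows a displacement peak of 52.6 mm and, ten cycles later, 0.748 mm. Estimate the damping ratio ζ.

0.0675

Logarithmic decrement δ = (1/n)·ln(x₀/x_n) = (1/10)·ln(52.6/0.748) = (1/10)·ln(70.32) = 0.4253.
ζ = δ/√(4π² + δ²) = 0.4253/√(39.48 + 0.181) = 0.4253/6.298 = 0.06754.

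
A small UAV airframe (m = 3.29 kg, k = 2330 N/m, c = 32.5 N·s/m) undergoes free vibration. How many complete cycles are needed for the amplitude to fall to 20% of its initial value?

ζ = c/(2√(km)) = 32.5/(2√(2330 × 3.29)) = 32.5/175.1 = 0.1856.
Logarithmic decrement δ = 2πζ/√(1 − ζ²) = 2π × 0.1856/√(1 − 0.0344) = 1.187.
x_n/x₀ = e^(−nδ) ≤ 0.2; take ln: n ≥ ln(1/0.2)/δ = 1.609/1.187 = 1.356.
So 2 complete cycles are required.

2 cycles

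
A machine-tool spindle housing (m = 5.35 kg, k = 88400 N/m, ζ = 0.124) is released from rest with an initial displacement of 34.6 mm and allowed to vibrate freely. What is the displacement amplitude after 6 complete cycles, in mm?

Logarithmic decrement δ = 2πζ/√(1 − ζ²) = 2π × 0.1240/√(1 − 0.0154) = 0.7852.
After n cycles, x_n/x₀ = e^(−nδ), so x_6 = 34.6 × e^(−6 × 0.7852) = 34.6 × 0.008995 = 0.3112 mm.

0.311 mm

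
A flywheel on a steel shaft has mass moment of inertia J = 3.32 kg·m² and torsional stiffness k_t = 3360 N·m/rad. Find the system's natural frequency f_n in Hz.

5.06 Hz

ω_n = √(k_t/J) = √(3360/3.32) = √1012 = 31.81 rad/s.
f_n = ω_n/(2π) = 31.81/6.283 = 5.063 Hz.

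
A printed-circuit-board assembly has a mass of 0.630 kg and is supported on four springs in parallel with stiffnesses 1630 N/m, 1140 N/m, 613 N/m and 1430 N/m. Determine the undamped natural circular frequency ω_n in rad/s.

Parallel springs add: k_eq = 1630 + 1140 + 613 + 1430 = 4813 N/m.
ω_n = √(k_eq/m) = √(4813/0.630) = √7640 = 87.41 rad/s.

87.4 rad/s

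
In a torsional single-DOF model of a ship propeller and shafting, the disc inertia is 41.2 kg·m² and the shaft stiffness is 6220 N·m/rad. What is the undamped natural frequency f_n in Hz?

1.96 Hz

ω_n = √(k_t/J) = √(6220/41.2) = √151.0 = 12.29 rad/s.
f_n = ω_n/(2π) = 12.29/6.283 = 1.956 Hz.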